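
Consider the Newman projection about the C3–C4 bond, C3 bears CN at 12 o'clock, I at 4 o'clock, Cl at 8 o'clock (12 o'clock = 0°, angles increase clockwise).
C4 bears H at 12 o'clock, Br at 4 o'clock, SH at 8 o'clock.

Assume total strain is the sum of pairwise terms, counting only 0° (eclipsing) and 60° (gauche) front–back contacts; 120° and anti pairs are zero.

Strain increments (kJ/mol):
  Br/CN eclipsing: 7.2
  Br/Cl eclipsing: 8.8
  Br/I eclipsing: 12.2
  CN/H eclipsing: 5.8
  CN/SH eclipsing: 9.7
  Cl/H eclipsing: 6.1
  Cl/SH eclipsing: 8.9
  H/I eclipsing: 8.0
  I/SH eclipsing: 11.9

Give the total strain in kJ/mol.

26.9 kJ/mol

This conformer (eclipsed): CN(0°)/H(0°) eclipsed 5.8; I(120°)/Br(120°) eclipsed 12.2; Cl(240°)/SH(240°) eclipsed 8.9 → 26.9 kJ/mol.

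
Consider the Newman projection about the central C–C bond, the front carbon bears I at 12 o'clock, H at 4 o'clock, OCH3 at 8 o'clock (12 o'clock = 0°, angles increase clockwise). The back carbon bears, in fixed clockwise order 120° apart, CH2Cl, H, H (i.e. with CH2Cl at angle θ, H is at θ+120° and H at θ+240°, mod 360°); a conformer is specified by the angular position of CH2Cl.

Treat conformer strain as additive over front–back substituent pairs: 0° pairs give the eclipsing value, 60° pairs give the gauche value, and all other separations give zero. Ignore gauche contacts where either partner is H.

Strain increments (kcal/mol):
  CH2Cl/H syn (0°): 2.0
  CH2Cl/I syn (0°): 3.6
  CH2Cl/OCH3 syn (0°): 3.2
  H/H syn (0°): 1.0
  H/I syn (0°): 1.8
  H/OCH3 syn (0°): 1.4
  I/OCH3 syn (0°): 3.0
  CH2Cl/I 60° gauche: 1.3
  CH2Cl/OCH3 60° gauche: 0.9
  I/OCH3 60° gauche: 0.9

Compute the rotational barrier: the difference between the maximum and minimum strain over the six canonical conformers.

CH2Cl at 0° is eclipsed. I at 0° is eclipsed with CH2Cl at 0° (3.6); H at 120° is eclipsed with H at 120° (1.0); OCH3 at 240° is eclipsed with H at 240° (1.4). Total 6.0 kcal/mol.
CH2Cl at 60° is staggered. I at 0° is gauche with CH2Cl at 60° (1.3). Total 1.3 kcal/mol.
CH2Cl at 120° is eclipsed. I at 0° is eclipsed with H at 0° (1.8); H at 120° is eclipsed with CH2Cl at 120° (2.0); OCH3 at 240° is eclipsed with H at 240° (1.4). Total 5.2 kcal/mol.
CH2Cl at 180° is staggered. OCH3 at 240° is gauche with CH2Cl at 180° (0.9). Total 0.9 kcal/mol.
CH2Cl at 240° is eclipsed. I at 0° is eclipsed with H at 0° (1.8); H at 120° is eclipsed with H at 120° (1.0); OCH3 at 240° is eclipsed with CH2Cl at 240° (3.2). Total 6.0 kcal/mol.
CH2Cl at 300° is staggered. I at 0° is gauche with CH2Cl at 300° (1.3); OCH3 at 240° is gauche with CH2Cl at 300° (0.9). Total 2.2 kcal/mol.
Max at 0° (6.0 kcal/mol), min at 180° (0.9 kcal/mol); barrier = 5.1 kcal/mol.

5.1 kcal/mol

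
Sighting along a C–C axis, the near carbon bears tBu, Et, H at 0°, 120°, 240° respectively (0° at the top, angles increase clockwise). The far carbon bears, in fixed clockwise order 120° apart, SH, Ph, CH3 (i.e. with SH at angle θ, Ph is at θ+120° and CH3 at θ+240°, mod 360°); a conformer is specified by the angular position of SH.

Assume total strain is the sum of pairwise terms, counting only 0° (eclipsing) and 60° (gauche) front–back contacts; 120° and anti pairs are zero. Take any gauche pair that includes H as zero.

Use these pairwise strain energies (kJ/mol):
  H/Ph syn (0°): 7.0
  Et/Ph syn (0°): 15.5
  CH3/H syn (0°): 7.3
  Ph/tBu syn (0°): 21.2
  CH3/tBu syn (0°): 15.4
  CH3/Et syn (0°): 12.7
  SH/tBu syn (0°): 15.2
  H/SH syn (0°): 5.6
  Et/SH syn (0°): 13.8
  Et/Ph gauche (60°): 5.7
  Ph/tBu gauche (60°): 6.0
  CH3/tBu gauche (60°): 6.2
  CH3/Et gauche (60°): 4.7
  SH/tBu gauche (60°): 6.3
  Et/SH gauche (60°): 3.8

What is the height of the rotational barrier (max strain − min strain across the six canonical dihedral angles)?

SH at 0° is eclipsed. tBu at 0° is eclipsed with SH at 0° (15.2); Et at 120° is eclipsed with Ph at 120° (15.5); H at 240° is eclipsed with CH3 at 240° (7.3). Total 38.0 kJ/mol.
SH at 60° is staggered. tBu at 0° is gauche with SH at 60° (6.3); tBu at 0° is gauche with CH3 at 300° (6.2); Et at 120° is gauche with SH at 60° (3.8); Et at 120° is gauche with Ph at 180° (5.7). Total 22.0 kJ/mol.
SH at 120° is eclipsed. tBu at 0° is eclipsed with CH3 at 0° (15.4); Et at 120° is eclipsed with SH at 120° (13.8); H at 240° is eclipsed with Ph at 240° (7.0). Total 36.2 kJ/mol.
SH at 180° is staggered. tBu at 0° is gauche with Ph at 300° (6.0); tBu at 0° is gauche with CH3 at 60° (6.2); Et at 120° is gauche with SH at 180° (3.8); Et at 120° is gauche with CH3 at 60° (4.7). Total 20.7 kJ/mol.
SH at 240° is eclipsed. tBu at 0° is eclipsed with Ph at 0° (21.2); Et at 120° is eclipsed with CH3 at 120° (12.7); H at 240° is eclipsed with SH at 240° (5.6). Total 39.5 kJ/mol.
SH at 300° is staggered. tBu at 0° is gauche with SH at 300° (6.3); tBu at 0° is gauche with Ph at 60° (6.0); Et at 120° is gauche with Ph at 60° (5.7); Et at 120° is gauche with CH3 at 180° (4.7). Total 22.7 kJ/mol.
Max at 240° (39.5 kJ/mol), min at 180° (20.7 kJ/mol); barrier = 18.8 kJ/mol.

18.8 kJ/mol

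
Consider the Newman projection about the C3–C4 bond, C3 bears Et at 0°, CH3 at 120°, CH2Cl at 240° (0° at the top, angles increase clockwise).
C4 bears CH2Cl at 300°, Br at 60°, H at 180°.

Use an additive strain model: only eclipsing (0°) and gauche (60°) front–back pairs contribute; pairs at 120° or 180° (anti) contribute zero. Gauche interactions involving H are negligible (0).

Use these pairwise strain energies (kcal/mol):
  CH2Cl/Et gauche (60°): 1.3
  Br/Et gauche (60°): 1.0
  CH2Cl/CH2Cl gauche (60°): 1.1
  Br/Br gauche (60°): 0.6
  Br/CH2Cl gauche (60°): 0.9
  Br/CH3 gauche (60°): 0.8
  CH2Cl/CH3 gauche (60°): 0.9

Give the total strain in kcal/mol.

This conformer (staggered): Et(0°)/CH2Cl(300°) gauche 1.3; Et(0°)/Br(60°) gauche 1.0; CH3(120°)/Br(60°) gauche 0.8; CH2Cl(240°)/CH2Cl(300°) gauche 1.1 → 4.2 kcal/mol.

4.2 kcal/mol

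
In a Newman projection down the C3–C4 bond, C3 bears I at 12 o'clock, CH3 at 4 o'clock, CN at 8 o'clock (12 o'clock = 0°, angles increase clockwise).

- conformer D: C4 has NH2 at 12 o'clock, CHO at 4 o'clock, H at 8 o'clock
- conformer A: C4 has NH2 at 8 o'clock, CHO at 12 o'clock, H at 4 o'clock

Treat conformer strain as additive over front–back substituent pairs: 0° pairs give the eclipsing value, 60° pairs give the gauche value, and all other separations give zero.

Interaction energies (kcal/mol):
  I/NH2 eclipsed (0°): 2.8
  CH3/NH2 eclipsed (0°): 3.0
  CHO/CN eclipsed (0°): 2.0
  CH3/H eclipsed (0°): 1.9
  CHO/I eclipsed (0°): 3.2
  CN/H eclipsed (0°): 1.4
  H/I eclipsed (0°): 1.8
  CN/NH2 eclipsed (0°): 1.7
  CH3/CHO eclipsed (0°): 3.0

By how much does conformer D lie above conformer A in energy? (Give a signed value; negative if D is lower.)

D is eclipsed. I at 0° is eclipsed with NH2 at 0° (2.8); CH3 at 120° is eclipsed with CHO at 120° (3.0); CN at 240° is eclipsed with H at 240° (1.4). Total 7.2 kcal/mol.
A is eclipsed. I at 0° is eclipsed with CHO at 0° (3.2); CH3 at 120° is eclipsed with H at 120° (1.9); CN at 240° is eclipsed with NH2 at 240° (1.7). Total 6.8 kcal/mol.
E(D) − E(A) = 7.2 − 6.8 = +0.4 kcal/mol.

+0.4 kcal/mol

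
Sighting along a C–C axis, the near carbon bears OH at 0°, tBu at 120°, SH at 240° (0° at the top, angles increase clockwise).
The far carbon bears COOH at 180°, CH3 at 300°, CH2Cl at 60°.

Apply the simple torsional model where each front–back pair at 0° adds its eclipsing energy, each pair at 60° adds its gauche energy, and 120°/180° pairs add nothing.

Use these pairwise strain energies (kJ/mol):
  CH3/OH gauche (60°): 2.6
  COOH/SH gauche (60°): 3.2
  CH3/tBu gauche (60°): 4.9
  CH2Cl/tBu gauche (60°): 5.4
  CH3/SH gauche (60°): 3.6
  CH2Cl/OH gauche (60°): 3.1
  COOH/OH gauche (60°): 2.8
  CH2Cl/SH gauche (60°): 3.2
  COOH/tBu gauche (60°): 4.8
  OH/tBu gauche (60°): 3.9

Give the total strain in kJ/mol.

This conformer is staggered. OH at 0° is gauche with CH3 at 300° (2.6); OH at 0° is gauche with CH2Cl at 60° (3.1); tBu at 120° is gauche with COOH at 180° (4.8); tBu at 120° is gauche with CH2Cl at 60° (5.4); SH at 240° is gauche with COOH at 180° (3.2); SH at 240° is gauche with CH3 at 300° (3.6). Total 22.7 kJ/mol.

22.7 kJ/mol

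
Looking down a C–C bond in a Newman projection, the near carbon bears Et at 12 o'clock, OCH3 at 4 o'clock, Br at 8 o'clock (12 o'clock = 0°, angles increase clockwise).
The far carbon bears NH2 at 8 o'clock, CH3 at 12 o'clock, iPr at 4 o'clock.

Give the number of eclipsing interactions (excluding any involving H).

Non-H eclipsing pairs: Et(0°)/CH3(0°); OCH3(120°)/iPr(120°); Br(240°)/NH2(240°) — 3 interactions.

3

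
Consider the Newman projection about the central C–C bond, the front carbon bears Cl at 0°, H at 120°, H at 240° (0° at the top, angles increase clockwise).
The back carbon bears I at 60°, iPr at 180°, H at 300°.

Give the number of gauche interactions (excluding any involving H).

Non-H gauche pairs: Cl(0°)/I(60°) — 1 interaction.

1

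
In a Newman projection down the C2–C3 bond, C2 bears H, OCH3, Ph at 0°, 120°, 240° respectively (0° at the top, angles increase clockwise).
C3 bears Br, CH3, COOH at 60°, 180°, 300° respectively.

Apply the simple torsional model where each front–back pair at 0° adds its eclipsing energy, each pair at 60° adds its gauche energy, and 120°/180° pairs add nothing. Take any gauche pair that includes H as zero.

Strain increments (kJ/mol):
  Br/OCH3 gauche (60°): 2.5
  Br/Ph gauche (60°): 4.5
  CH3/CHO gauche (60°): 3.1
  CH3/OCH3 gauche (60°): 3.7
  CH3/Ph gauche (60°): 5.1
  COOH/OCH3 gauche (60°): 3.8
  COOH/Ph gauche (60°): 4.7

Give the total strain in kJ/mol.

This conformer (staggered): OCH3–Br gauche, OCH3–CH3 gauche, Ph–CH3 gauche, Ph–COOH gauche; 2.5 + 3.7 + 5.1 + 4.7 = 16.0 kJ/mol.

16.0 kJ/mol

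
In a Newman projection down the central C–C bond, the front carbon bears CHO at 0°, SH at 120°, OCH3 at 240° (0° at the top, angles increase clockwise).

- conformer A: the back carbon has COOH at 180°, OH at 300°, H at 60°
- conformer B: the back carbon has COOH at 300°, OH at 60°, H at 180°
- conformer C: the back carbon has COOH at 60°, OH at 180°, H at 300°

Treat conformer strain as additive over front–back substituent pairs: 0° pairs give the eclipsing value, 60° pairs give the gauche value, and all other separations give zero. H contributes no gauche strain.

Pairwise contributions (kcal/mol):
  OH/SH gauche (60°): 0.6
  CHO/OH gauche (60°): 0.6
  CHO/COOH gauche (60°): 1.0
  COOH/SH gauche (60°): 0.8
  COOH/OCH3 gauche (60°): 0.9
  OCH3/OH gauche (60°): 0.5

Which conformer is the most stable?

A

A (staggered): CHO(0°)/OH(300°) gauche 0.6; SH(120°)/COOH(180°) gauche 0.8; OCH3(240°)/COOH(180°) gauche 0.9; OCH3(240°)/OH(300°) gauche 0.5 → 2.8 kcal/mol.
B (staggered): CHO(0°)/COOH(300°) gauche 1.0; CHO(0°)/OH(60°) gauche 0.6; SH(120°)/OH(60°) gauche 0.6; OCH3(240°)/COOH(300°) gauche 0.9 → 3.1 kcal/mol.
C (staggered): CHO(0°)/COOH(60°) gauche 1.0; SH(120°)/COOH(60°) gauche 0.8; SH(120°)/OH(180°) gauche 0.6; OCH3(240°)/OH(180°) gauche 0.5 → 2.9 kcal/mol.
A has the lowest total (2.8 kcal/mol).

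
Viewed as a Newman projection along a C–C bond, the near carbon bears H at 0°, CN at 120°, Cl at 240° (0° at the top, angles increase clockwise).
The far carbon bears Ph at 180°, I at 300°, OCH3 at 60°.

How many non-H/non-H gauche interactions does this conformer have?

Non-H gauche pairs: CN(120°)/Ph(180°); CN(120°)/OCH3(60°); Cl(240°)/Ph(180°); Cl(240°)/I(300°) — 4 interactions.

4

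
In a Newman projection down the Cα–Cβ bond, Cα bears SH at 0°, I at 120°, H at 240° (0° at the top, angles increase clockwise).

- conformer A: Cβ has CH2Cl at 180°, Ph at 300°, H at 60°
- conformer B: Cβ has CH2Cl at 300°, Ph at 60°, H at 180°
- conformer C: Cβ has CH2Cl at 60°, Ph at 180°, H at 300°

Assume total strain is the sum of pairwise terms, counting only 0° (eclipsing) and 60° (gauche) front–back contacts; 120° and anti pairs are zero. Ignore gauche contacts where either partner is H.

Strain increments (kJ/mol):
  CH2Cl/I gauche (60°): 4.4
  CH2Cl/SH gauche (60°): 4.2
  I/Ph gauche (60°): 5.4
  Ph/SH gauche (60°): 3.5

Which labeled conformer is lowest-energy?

A

A is staggered. SH at 0° is gauche with Ph at 300° (3.5); I at 120° is gauche with CH2Cl at 180° (4.4). Total 7.9 kJ/mol.
B is staggered. SH at 0° is gauche with CH2Cl at 300° (4.2); SH at 0° is gauche with Ph at 60° (3.5); I at 120° is gauche with Ph at 60° (5.4). Total 13.1 kJ/mol.
C is staggered. SH at 0° is gauche with CH2Cl at 60° (4.2); I at 120° is gauche with CH2Cl at 60° (4.4); I at 120° is gauche with Ph at 180° (5.4). Total 14.0 kJ/mol.
A has the lowest total (7.9 kJ/mol).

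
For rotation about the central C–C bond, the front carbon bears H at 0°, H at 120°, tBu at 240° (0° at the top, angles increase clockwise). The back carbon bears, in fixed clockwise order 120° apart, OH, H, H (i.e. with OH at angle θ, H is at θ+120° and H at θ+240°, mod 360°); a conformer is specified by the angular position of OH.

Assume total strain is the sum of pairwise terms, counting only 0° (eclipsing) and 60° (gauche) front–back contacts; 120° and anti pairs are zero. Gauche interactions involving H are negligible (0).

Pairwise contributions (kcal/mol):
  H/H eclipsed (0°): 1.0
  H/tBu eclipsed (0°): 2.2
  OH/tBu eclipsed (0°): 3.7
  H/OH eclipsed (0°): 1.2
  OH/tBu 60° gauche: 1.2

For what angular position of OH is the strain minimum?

OH at 0° is eclipsed. H at 0° is eclipsed with OH at 0° (1.2); H at 120° is eclipsed with H at 120° (1.0); tBu at 240° is eclipsed with H at 240° (2.2). Total 4.4 kcal/mol.
OH at 60° (staggered): no non-H gauche contacts → 0.0 kcal/mol.
OH at 120° is eclipsed. H at 0° is eclipsed with H at 0° (1.0); H at 120° is eclipsed with OH at 120° (1.2); tBu at 240° is eclipsed with H at 240° (2.2). Total 4.4 kcal/mol.
OH at 180° is staggered. tBu at 240° is gauche with OH at 180° (1.2). Total 1.2 kcal/mol.
OH at 240° is eclipsed. H at 0° is eclipsed with H at 0° (1.0); H at 120° is eclipsed with H at 120° (1.0); tBu at 240° is eclipsed with OH at 240° (3.7). Total 5.7 kcal/mol.
OH at 300° is staggered. tBu at 240° is gauche with OH at 300° (1.2). Total 1.2 kcal/mol.
The minimum (0.0 kcal/mol) occurs with OH at 60°.

60°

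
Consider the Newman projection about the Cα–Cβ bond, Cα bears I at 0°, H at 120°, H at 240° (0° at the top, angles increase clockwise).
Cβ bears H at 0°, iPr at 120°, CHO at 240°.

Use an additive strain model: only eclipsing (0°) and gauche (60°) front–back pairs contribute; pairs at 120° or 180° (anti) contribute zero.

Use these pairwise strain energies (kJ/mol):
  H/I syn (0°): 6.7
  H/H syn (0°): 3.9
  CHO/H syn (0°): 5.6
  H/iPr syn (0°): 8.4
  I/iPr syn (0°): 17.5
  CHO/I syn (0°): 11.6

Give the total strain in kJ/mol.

This conformer (eclipsed): I(0°)/H(0°) eclipsed 6.7; H(120°)/iPr(120°) eclipsed 8.4; H(240°)/CHO(240°) eclipsed 5.6 → 20.7 kJ/mol.

20.7 kJ/mol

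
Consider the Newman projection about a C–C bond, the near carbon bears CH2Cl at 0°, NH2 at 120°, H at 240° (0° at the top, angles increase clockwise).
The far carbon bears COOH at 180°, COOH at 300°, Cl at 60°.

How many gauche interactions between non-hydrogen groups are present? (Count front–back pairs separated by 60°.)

4

Non-H gauche pairs: CH2Cl(0°)/COOH(300°); CH2Cl(0°)/Cl(60°); NH2(120°)/COOH(180°); NH2(120°)/Cl(60°) — 4 interactions.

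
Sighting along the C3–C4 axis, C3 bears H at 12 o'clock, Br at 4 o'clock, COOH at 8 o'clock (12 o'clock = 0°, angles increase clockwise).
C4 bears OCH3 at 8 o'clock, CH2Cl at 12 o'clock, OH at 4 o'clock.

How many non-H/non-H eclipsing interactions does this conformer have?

Non-H eclipsing pairs: Br(120°)/OH(120°); COOH(240°)/OCH3(240°) — 2 interactions.

2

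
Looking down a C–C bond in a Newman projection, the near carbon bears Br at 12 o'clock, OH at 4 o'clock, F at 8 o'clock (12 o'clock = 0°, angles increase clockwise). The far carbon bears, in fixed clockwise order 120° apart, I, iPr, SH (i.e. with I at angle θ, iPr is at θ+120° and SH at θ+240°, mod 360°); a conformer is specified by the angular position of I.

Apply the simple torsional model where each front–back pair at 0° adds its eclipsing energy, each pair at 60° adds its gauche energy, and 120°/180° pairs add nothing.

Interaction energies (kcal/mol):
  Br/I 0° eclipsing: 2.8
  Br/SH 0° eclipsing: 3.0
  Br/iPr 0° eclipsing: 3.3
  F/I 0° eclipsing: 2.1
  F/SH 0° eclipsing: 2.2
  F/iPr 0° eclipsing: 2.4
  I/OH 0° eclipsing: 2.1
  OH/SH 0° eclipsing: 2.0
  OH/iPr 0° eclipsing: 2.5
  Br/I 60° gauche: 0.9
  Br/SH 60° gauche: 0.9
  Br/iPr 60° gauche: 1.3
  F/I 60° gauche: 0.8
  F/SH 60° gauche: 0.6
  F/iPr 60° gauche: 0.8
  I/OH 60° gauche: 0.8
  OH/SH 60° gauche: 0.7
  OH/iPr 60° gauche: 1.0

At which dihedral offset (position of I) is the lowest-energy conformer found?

I at 0° (eclipsed): Br(0°)/I(0°) eclipsed 2.8; OH(120°)/iPr(120°) eclipsed 2.5; F(240°)/SH(240°) eclipsed 2.2 → 7.5 kcal/mol.
I at 60° (staggered): Br(0°)/I(60°) gauche 0.9; Br(0°)/SH(300°) gauche 0.9; OH(120°)/I(60°) gauche 0.8; OH(120°)/iPr(180°) gauche 1.0; F(240°)/iPr(180°) gauche 0.8; F(240°)/SH(300°) gauche 0.6 → 5.0 kcal/mol.
I at 120° (eclipsed): Br(0°)/SH(0°) eclipsed 3.0; OH(120°)/I(120°) eclipsed 2.1; F(240°)/iPr(240°) eclipsed 2.4 → 7.5 kcal/mol.
I at 180° (staggered): Br(0°)/iPr(300°) gauche 1.3; Br(0°)/SH(60°) gauche 0.9; OH(120°)/I(180°) gauche 0.8; OH(120°)/SH(60°) gauche 0.7; F(240°)/I(180°) gauche 0.8; F(240°)/iPr(300°) gauche 0.8 → 5.3 kcal/mol.
I at 240° (eclipsed): Br(0°)/iPr(0°) eclipsed 3.3; OH(120°)/SH(120°) eclipsed 2.0; F(240°)/I(240°) eclipsed 2.1 → 7.4 kcal/mol.
I at 300° (staggered): Br(0°)/I(300°) gauche 0.9; Br(0°)/iPr(60°) gauche 1.3; OH(120°)/iPr(60°) gauche 1.0; OH(120°)/SH(180°) gauche 0.7; F(240°)/I(300°) gauche 0.8; F(240°)/SH(180°) gauche 0.6 → 5.3 kcal/mol.
The minimum (5.0 kcal/mol) occurs with I at 60°.

60°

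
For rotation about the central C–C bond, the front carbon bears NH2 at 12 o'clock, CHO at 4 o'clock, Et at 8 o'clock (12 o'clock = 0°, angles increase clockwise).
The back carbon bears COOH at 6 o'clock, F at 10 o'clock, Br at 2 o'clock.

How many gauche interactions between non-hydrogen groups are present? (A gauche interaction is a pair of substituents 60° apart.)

6

Non-H gauche pairs: NH2(0°)/F(300°); NH2(0°)/Br(60°); CHO(120°)/COOH(180°); CHO(120°)/Br(60°); Et(240°)/COOH(180°); Et(240°)/F(300°) — 6 interactions.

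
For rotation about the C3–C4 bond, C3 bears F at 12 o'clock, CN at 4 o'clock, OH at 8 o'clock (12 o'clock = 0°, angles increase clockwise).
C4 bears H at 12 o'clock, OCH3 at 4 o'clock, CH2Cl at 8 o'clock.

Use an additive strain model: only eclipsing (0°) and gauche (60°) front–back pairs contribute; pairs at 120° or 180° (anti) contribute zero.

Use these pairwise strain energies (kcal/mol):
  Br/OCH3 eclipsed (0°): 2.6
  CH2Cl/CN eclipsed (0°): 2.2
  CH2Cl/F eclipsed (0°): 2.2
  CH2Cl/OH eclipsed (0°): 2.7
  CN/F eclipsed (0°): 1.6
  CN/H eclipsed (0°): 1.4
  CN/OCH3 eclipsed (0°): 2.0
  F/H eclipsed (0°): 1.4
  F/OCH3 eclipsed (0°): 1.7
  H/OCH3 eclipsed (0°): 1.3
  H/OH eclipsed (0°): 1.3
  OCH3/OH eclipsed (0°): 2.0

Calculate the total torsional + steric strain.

This conformer (eclipsed): F–H eclipsed, CN–OCH3 eclipsed, OH–CH2Cl eclipsed; 1.4 + 2.0 + 2.7 = 6.1 kcal/mol.

6.1 kcal/mol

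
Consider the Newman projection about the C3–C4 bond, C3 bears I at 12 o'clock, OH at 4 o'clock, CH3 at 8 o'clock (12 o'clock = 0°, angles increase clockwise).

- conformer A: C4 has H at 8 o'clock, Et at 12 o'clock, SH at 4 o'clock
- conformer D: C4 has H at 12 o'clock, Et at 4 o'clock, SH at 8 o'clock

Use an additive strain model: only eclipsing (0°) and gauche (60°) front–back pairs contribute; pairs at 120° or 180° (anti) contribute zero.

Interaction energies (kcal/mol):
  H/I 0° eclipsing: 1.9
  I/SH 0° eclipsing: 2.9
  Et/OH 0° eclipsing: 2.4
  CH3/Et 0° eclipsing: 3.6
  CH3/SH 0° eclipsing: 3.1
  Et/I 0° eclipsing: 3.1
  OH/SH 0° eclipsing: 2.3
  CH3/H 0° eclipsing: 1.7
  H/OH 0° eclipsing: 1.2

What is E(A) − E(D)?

A is eclipsed. I at 0° is eclipsed with Et at 0° (3.1); OH at 120° is eclipsed with SH at 120° (2.3); CH3 at 240° is eclipsed with H at 240° (1.7). Total 7.1 kcal/mol.
D is eclipsed. I at 0° is eclipsed with H at 0° (1.9); OH at 120° is eclipsed with Et at 120° (2.4); CH3 at 240° is eclipsed with SH at 240° (3.1). Total 7.4 kcal/mol.
E(A) − E(D) = 7.1 − 7.4 = -0.3 kcal/mol.

-0.3 kcal/mol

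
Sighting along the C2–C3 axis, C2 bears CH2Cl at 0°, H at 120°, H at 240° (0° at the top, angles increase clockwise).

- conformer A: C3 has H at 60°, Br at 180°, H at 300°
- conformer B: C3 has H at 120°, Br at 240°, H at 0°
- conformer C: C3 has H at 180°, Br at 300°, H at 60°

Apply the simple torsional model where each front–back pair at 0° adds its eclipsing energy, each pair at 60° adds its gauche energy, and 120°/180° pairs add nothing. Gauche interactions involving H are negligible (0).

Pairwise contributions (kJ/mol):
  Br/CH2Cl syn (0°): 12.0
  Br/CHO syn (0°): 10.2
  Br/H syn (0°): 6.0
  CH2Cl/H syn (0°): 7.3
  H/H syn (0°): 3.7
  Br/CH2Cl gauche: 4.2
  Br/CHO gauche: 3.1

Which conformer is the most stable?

A (staggered): no non-H gauche contacts → 0.0 kJ/mol.
B is eclipsed. CH2Cl at 0° is eclipsed with H at 0° (7.3); H at 120° is eclipsed with H at 120° (3.7); H at 240° is eclipsed with Br at 240° (6.0). Total 17.0 kJ/mol.
C is staggered. CH2Cl at 0° is gauche with Br at 300° (4.2). Total 4.2 kJ/mol.
A has the lowest total (0.0 kJ/mol).

A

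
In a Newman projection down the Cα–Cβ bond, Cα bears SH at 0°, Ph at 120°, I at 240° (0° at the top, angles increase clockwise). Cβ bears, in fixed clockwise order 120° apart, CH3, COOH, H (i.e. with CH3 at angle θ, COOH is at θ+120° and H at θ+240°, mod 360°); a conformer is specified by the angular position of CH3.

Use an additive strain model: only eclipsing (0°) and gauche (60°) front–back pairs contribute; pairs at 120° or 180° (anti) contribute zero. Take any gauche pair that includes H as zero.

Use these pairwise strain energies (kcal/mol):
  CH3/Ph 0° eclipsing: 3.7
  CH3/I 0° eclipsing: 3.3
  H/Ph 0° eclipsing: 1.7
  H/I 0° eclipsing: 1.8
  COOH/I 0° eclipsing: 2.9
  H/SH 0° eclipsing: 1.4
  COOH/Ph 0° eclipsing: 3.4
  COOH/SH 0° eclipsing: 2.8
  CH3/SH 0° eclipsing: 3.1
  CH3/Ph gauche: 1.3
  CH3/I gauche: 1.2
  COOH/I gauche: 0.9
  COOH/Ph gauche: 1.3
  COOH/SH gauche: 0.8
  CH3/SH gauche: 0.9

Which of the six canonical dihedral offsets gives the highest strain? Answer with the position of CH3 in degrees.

0°

CH3 at 0° is eclipsed. SH at 0° is eclipsed with CH3 at 0° (3.1); Ph at 120° is eclipsed with COOH at 120° (3.4); I at 240° is eclipsed with H at 240° (1.8). Total 8.3 kcal/mol.
CH3 at 60° is staggered. SH at 0° is gauche with CH3 at 60° (0.9); Ph at 120° is gauche with CH3 at 60° (1.3); Ph at 120° is gauche with COOH at 180° (1.3); I at 240° is gauche with COOH at 180° (0.9). Total 4.4 kcal/mol.
CH3 at 120° is eclipsed. SH at 0° is eclipsed with H at 0° (1.4); Ph at 120° is eclipsed with CH3 at 120° (3.7); I at 240° is eclipsed with COOH at 240° (2.9). Total 8.0 kcal/mol.
CH3 at 180° is staggered. SH at 0° is gauche with COOH at 300° (0.8); Ph at 120° is gauche with CH3 at 180° (1.3); I at 240° is gauche with CH3 at 180° (1.2); I at 240° is gauche with COOH at 300° (0.9). Total 4.2 kcal/mol.
CH3 at 240° is eclipsed. SH at 0° is eclipsed with COOH at 0° (2.8); Ph at 120° is eclipsed with H at 120° (1.7); I at 240° is eclipsed with CH3 at 240° (3.3). Total 7.8 kcal/mol.
CH3 at 300° is staggered. SH at 0° is gauche with CH3 at 300° (0.9); SH at 0° is gauche with COOH at 60° (0.8); Ph at 120° is gauche with COOH at 60° (1.3); I at 240° is gauche with CH3 at 300° (1.2). Total 4.2 kcal/mol.
The maximum (8.3 kcal/mol) occurs with CH3 at 0°.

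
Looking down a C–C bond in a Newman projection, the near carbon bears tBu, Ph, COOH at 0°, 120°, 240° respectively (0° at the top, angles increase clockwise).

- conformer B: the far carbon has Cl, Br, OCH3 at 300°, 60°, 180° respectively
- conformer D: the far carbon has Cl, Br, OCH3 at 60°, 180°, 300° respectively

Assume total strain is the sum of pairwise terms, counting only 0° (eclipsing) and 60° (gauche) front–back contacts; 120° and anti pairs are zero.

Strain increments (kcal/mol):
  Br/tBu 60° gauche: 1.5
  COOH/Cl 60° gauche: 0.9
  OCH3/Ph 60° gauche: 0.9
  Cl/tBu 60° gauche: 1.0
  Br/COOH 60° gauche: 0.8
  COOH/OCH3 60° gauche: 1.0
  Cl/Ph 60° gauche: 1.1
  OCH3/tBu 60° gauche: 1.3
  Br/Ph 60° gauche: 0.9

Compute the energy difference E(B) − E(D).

B is staggered. tBu at 0° is gauche with Cl at 300° (1.0); tBu at 0° is gauche with Br at 60° (1.5); Ph at 120° is gauche with Br at 60° (0.9); Ph at 120° is gauche with OCH3 at 180° (0.9); COOH at 240° is gauche with Cl at 300° (0.9); COOH at 240° is gauche with OCH3 at 180° (1.0). Total 6.2 kcal/mol.
D is staggered. tBu at 0° is gauche with Cl at 60° (1.0); tBu at 0° is gauche with OCH3 at 300° (1.3); Ph at 120° is gauche with Cl at 60° (1.1); Ph at 120° is gauche with Br at 180° (0.9); COOH at 240° is gauche with Br at 180° (0.8); COOH at 240° is gauche with OCH3 at 300° (1.0). Total 6.1 kcal/mol.
E(B) − E(D) = 6.2 − 6.1 = +0.1 kcal/mol.

+0.1 kcal/mol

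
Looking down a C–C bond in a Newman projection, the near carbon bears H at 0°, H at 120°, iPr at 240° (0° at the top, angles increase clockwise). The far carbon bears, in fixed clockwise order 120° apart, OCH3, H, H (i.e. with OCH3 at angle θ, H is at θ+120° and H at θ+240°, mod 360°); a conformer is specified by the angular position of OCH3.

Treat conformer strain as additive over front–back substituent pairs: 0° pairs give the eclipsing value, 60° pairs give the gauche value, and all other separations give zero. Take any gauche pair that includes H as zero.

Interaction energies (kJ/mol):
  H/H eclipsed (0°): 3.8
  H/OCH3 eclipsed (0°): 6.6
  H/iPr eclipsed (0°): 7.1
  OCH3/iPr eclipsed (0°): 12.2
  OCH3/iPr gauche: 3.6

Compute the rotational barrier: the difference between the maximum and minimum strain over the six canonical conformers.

19.8 kJ/mol

OCH3 at 0° (eclipsed): H(0°)/OCH3(0°) eclipsed 6.6; H(120°)/H(120°) eclipsed 3.8; iPr(240°)/H(240°) eclipsed 7.1 → 17.5 kJ/mol.
OCH3 at 60° (staggered): no non-H gauche contacts → 0.0 kJ/mol.
OCH3 at 120° (eclipsed): H(0°)/H(0°) eclipsed 3.8; H(120°)/OCH3(120°) eclipsed 6.6; iPr(240°)/H(240°) eclipsed 7.1 → 17.5 kJ/mol.
OCH3 at 180° (staggered): iPr(240°)/OCH3(180°) gauche 3.6 → 3.6 kJ/mol.
OCH3 at 240° (eclipsed): H(0°)/H(0°) eclipsed 3.8; H(120°)/H(120°) eclipsed 3.8; iPr(240°)/OCH3(240°) eclipsed 12.2 → 19.8 kJ/mol.
OCH3 at 300° (staggered): iPr(240°)/OCH3(300°) gauche 3.6 → 3.6 kJ/mol.
Max at 240° (19.8 kJ/mol), min at 60° (0.0 kJ/mol); barrier = 19.8 kJ/mol.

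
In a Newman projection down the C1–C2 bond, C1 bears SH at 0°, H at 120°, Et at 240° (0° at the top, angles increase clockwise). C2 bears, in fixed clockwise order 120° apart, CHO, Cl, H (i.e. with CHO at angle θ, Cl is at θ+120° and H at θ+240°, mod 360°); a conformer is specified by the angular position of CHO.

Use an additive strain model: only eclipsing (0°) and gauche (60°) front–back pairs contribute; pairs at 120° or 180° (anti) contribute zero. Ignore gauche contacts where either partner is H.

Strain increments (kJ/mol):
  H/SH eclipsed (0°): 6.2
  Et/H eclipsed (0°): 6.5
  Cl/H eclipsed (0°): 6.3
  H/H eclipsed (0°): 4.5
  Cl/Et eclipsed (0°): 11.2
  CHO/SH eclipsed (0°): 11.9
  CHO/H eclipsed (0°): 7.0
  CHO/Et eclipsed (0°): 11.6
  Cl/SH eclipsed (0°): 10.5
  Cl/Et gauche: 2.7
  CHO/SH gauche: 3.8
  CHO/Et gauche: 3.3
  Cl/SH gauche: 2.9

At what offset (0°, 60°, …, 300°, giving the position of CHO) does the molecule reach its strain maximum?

CHO at 0° is eclipsed. SH at 0° is eclipsed with CHO at 0° (11.9); H at 120° is eclipsed with Cl at 120° (6.3); Et at 240° is eclipsed with H at 240° (6.5). Total 24.7 kJ/mol.
CHO at 60° is staggered. SH at 0° is gauche with CHO at 60° (3.8); Et at 240° is gauche with Cl at 180° (2.7). Total 6.5 kJ/mol.
CHO at 120° is eclipsed. SH at 0° is eclipsed with H at 0° (6.2); H at 120° is eclipsed with CHO at 120° (7.0); Et at 240° is eclipsed with Cl at 240° (11.2). Total 24.4 kJ/mol.
CHO at 180° is staggered. SH at 0° is gauche with Cl at 300° (2.9); Et at 240° is gauche with CHO at 180° (3.3); Et at 240° is gauche with Cl at 300° (2.7). Total 8.9 kJ/mol.
CHO at 240° is eclipsed. SH at 0° is eclipsed with Cl at 0° (10.5); H at 120° is eclipsed with H at 120° (4.5); Et at 240° is eclipsed with CHO at 240° (11.6). Total 26.6 kJ/mol.
CHO at 300° is staggered. SH at 0° is gauche with CHO at 300° (3.8); SH at 0° is gauche with Cl at 60° (2.9); Et at 240° is gauche with CHO at 300° (3.3). Total 10.0 kJ/mol.
The maximum (26.6 kJ/mol) occurs with CHO at 240°.

240°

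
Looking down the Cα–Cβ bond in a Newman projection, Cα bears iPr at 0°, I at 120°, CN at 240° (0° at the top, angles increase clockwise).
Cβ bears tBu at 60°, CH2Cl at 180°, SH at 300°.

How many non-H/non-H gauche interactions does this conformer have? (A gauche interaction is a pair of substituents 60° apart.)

Non-H gauche pairs: iPr(0°)/tBu(60°); iPr(0°)/SH(300°); I(120°)/tBu(60°); I(120°)/CH2Cl(180°); CN(240°)/CH2Cl(180°); CN(240°)/SH(300°) — 6 interactions.

6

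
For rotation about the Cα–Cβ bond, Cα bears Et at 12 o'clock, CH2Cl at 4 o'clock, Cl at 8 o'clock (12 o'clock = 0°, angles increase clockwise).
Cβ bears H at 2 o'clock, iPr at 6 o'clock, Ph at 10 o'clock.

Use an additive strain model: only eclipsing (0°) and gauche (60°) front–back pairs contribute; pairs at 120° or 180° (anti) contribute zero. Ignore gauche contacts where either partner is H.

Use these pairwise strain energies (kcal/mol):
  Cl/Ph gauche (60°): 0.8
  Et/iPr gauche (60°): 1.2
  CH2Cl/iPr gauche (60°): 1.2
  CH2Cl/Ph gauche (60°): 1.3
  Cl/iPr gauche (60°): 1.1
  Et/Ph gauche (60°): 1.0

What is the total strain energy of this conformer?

4.1 kcal/mol

This conformer (staggered): Et(0°)/Ph(300°) gauche 1.0; CH2Cl(120°)/iPr(180°) gauche 1.2; Cl(240°)/iPr(180°) gauche 1.1; Cl(240°)/Ph(300°) gauche 0.8 → 4.1 kcal/mol.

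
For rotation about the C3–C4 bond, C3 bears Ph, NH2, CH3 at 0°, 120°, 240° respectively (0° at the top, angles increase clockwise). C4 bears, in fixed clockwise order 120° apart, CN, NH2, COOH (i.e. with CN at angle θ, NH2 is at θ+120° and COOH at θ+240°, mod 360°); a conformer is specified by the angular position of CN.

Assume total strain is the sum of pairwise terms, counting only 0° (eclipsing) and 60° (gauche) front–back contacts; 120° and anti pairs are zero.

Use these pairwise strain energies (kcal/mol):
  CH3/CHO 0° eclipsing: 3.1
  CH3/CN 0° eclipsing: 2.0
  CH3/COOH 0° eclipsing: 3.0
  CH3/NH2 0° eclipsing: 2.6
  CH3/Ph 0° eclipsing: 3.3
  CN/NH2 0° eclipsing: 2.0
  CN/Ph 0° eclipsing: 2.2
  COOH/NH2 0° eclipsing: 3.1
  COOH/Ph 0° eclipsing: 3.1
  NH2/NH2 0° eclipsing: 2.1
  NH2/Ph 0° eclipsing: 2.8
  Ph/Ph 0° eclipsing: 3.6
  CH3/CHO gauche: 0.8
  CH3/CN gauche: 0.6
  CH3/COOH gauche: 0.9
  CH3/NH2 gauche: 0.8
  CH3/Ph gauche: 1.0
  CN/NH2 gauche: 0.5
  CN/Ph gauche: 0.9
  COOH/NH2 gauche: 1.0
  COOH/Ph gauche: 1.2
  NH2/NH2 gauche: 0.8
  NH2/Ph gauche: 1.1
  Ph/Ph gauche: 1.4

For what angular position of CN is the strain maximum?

CN at 0° (eclipsed): Ph–CN eclipsed, NH2–NH2 eclipsed, CH3–COOH eclipsed; 2.2 + 2.1 + 3.0 = 7.3 kcal/mol.
CN at 60° (staggered): Ph–CN gauche, Ph–COOH gauche, NH2–CN gauche, NH2–NH2 gauche, CH3–NH2 gauche, CH3–COOH gauche; 0.9 + 1.2 + 0.5 + 0.8 + 0.8 + 0.9 = 5.1 kcal/mol.
CN at 120° (eclipsed): Ph–COOH eclipsed, NH2–CN eclipsed, CH3–NH2 eclipsed; 3.1 + 2.0 + 2.6 = 7.7 kcal/mol.
CN at 180° (staggered): Ph–NH2 gauche, Ph–COOH gauche, NH2–CN gauche, NH2–COOH gauche, CH3–CN gauche, CH3–NH2 gauche; 1.1 + 1.2 + 0.5 + 1.0 + 0.6 + 0.8 = 5.2 kcal/mol.
CN at 240° (eclipsed): Ph–NH2 eclipsed, NH2–COOH eclipsed, CH3–CN eclipsed; 2.8 + 3.1 + 2.0 = 7.9 kcal/mol.
CN at 300° (staggered): Ph–CN gauche, Ph–NH2 gauche, NH2–NH2 gauche, NH2–COOH gauche, CH3–CN gauche, CH3–COOH gauche; 0.9 + 1.1 + 0.8 + 1.0 + 0.6 + 0.9 = 5.3 kcal/mol.
The maximum (7.9 kcal/mol) occurs with CN at 240°.

240°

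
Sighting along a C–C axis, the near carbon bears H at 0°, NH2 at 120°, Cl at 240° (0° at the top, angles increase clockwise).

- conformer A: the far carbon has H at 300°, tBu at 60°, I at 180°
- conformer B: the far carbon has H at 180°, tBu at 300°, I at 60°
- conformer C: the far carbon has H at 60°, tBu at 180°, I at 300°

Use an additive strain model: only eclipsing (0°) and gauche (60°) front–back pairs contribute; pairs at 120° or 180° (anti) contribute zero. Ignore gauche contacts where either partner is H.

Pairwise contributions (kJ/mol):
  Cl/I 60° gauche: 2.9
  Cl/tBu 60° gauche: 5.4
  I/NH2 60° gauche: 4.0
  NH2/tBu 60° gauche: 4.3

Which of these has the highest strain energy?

C

A is staggered. NH2 at 120° is gauche with tBu at 60° (4.3); NH2 at 120° is gauche with I at 180° (4.0); Cl at 240° is gauche with I at 180° (2.9). Total 11.2 kJ/mol.
B is staggered. NH2 at 120° is gauche with I at 60° (4.0); Cl at 240° is gauche with tBu at 300° (5.4). Total 9.4 kJ/mol.
C is staggered. NH2 at 120° is gauche with tBu at 180° (4.3); Cl at 240° is gauche with tBu at 180° (5.4); Cl at 240° is gauche with I at 300° (2.9). Total 12.6 kJ/mol.
C has the highest total (12.6 kJ/mol).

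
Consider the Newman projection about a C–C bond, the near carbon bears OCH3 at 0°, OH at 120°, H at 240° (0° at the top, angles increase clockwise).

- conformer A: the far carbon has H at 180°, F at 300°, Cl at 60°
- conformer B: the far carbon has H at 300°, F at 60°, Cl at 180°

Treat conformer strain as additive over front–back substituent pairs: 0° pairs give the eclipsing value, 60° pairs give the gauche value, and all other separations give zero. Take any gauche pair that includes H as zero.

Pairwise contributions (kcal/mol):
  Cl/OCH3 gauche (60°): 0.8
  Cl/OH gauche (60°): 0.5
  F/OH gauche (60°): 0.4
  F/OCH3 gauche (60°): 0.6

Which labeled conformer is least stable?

A

A (staggered): OCH3(0°)/F(300°) gauche 0.6; OCH3(0°)/Cl(60°) gauche 0.8; OH(120°)/Cl(60°) gauche 0.5 → 1.9 kcal/mol.
B (staggered): OCH3(0°)/F(60°) gauche 0.6; OH(120°)/F(60°) gauche 0.4; OH(120°)/Cl(180°) gauche 0.5 → 1.5 kcal/mol.
A has the highest total (1.9 kcal/mol).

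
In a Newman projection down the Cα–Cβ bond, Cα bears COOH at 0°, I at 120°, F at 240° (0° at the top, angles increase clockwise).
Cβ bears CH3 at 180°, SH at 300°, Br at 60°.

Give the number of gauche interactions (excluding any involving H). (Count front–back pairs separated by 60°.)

6

Non-H gauche pairs: COOH(0°)/SH(300°); COOH(0°)/Br(60°); I(120°)/CH3(180°); I(120°)/Br(60°); F(240°)/CH3(180°); F(240°)/SH(300°) — 6 interactions.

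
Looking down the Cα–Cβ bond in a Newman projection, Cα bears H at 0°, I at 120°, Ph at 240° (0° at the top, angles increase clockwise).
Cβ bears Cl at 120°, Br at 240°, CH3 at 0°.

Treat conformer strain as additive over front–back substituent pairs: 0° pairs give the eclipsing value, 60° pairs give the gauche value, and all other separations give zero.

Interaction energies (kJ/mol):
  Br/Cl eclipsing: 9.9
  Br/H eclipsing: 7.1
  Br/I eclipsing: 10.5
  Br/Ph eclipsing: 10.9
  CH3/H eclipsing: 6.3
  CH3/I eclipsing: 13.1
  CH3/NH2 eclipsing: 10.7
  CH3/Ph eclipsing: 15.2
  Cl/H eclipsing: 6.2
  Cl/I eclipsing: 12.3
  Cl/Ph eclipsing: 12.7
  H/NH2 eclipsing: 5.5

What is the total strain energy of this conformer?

This conformer (eclipsed): H–CH3 eclipsed, I–Cl eclipsed, Ph–Br eclipsed; 6.3 + 12.3 + 10.9 = 29.5 kJ/mol.

29.5 kJ/mol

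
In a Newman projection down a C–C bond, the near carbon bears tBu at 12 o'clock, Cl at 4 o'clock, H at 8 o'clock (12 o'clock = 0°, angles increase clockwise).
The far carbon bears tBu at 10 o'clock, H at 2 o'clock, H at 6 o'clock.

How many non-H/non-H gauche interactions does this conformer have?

Non-H gauche pairs: tBu(0°)/tBu(300°) — 1 interaction.

1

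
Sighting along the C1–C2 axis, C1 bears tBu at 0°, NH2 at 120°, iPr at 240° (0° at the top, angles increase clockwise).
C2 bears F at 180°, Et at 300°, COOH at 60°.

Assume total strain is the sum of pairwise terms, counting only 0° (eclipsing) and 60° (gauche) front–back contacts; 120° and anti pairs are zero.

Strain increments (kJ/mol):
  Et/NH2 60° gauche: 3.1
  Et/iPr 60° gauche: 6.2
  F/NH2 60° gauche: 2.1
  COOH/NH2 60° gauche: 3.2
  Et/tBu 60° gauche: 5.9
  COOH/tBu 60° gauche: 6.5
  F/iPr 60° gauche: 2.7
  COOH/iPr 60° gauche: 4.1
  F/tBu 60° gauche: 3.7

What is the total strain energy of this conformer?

This conformer (staggered): tBu–Et gauche, tBu–COOH gauche, NH2–F gauche, NH2–COOH gauche, iPr–F gauche, iPr–Et gauche; 5.9 + 6.5 + 2.1 + 3.2 + 2.7 + 6.2 = 26.6 kJ/mol.

26.6 kJ/mol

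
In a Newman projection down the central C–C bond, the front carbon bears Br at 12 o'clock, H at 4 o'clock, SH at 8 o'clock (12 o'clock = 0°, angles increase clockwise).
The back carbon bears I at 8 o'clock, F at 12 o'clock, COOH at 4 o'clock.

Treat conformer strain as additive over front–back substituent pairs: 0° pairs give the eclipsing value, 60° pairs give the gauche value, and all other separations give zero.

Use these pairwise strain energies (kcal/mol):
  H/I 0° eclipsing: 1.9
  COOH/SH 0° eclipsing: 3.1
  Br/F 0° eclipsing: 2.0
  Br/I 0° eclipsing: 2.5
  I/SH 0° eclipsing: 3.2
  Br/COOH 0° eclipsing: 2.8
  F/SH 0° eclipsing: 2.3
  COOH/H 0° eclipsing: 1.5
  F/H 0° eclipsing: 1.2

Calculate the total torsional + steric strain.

6.7 kcal/mol

This conformer (eclipsed): Br(0°)/F(0°) eclipsed 2.0; H(120°)/COOH(120°) eclipsed 1.5; SH(240°)/I(240°) eclipsed 3.2 → 6.7 kcal/mol.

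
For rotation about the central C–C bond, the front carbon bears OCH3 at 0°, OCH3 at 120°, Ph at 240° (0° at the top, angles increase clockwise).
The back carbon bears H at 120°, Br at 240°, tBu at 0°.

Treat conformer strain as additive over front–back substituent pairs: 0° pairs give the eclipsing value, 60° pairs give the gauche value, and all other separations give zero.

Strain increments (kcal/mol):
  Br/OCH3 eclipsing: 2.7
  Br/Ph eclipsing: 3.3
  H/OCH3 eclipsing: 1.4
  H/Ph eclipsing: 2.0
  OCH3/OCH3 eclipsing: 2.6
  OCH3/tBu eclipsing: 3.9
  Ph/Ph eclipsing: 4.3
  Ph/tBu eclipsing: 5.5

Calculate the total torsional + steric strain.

8.6 kcal/mol

This conformer (eclipsed): OCH3(0°)/tBu(0°) eclipsed 3.9; OCH3(120°)/H(120°) eclipsed 1.4; Ph(240°)/Br(240°) eclipsed 3.3 → 8.6 kcal/mol.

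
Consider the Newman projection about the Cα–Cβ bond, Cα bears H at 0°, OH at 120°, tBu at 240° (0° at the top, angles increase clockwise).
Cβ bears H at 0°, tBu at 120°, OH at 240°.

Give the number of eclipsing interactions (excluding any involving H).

2

Non-H eclipsing pairs: OH(120°)/tBu(120°); tBu(240°)/OH(240°) — 2 interactions.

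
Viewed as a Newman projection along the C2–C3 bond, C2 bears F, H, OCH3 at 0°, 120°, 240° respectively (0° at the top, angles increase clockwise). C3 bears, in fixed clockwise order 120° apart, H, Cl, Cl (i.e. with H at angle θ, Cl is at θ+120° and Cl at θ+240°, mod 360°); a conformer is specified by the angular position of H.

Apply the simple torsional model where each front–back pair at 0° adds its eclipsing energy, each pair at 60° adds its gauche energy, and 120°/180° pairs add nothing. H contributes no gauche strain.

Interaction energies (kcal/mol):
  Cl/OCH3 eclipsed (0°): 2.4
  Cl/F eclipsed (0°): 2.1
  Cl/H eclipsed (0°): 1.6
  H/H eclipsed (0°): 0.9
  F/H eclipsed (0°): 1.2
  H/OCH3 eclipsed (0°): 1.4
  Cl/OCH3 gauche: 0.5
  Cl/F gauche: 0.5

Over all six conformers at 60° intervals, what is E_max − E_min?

H at 0° (eclipsed): F–H eclipsed, H–Cl eclipsed, OCH3–Cl eclipsed; 1.2 + 1.6 + 2.4 = 5.2 kcal/mol.
H at 60° (staggered): F–Cl gauche, OCH3–Cl gauche, OCH3–Cl gauche; 0.5 + 0.5 + 0.5 = 1.5 kcal/mol.
H at 120° (eclipsed): F–Cl eclipsed, H–H eclipsed, OCH3–Cl eclipsed; 2.1 + 0.9 + 2.4 = 5.4 kcal/mol.
H at 180° (staggered): F–Cl gauche, F–Cl gauche, OCH3–Cl gauche; 0.5 + 0.5 + 0.5 = 1.5 kcal/mol.
H at 240° (eclipsed): F–Cl eclipsed, H–Cl eclipsed, OCH3–H eclipsed; 2.1 + 1.6 + 1.4 = 5.1 kcal/mol.
H at 300° (staggered): F–Cl gauche, OCH3–Cl gauche; 0.5 + 0.5 = 1.0 kcal/mol.
Max at 120° (5.4 kcal/mol), min at 300° (1.0 kcal/mol); barrier = 4.4 kcal/mol.

4.4 kcal/mol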